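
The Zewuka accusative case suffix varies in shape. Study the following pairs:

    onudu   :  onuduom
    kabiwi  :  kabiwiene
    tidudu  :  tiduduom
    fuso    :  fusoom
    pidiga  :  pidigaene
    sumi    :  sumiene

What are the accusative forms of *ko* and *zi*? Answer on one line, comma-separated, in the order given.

koom, ziene

The pattern is rounding harmony: -om when the last vowel of the stem is a rounded vowel (*onudu*, *tidudu*, *fuso*); -ene when the last vowel of the stem is an unrounded vowel (*kabiwi*, *pidiga*, *sumi*).
*ko* — last vowel /o/ (a rounded vowel) → -om → *koom*.
*zi* — last vowel /i/ (an unrounded vowel) → -ene → *ziene*.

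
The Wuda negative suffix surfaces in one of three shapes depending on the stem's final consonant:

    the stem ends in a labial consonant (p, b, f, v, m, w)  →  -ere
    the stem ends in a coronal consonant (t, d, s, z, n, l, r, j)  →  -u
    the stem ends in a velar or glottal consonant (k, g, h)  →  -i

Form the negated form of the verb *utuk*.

utuki

The final consonant of *utuk* is /k/, which is velar/glottal, so the suffix is -i, giving *utuki*.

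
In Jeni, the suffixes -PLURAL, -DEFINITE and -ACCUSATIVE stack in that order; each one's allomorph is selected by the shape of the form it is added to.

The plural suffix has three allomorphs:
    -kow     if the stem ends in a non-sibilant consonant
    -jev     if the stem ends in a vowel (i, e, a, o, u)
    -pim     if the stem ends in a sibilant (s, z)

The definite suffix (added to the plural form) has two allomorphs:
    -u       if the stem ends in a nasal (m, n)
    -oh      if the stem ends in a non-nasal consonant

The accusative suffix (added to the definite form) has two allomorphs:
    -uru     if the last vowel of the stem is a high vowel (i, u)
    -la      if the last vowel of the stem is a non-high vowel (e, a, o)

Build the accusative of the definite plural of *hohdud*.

hohdudkowohla

*hohdud* — final sound /d/ (a non-sibilant consonant) → -kow → *hohdudkow*.
The final consonant of the plural form *hohdudkow* is /w/, which is non-nasal, so the definite suffix is -oh, giving *hohdudkowoh*.
The definite form *hohdudkowoh*: last vowel = /o/, a non-high vowel → -la → *hohdudkowohla*.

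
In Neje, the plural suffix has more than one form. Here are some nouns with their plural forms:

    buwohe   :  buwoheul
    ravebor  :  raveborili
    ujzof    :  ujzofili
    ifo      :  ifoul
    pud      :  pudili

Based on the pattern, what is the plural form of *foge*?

The alternation tracks the final sound of the stem — -ili when the stem ends in a consonant (*ravebor*, *ujzof*, *pud*); -ul when the stem ends in a vowel (*buwohe*, *ifo*).
*foge* — final sound /e/ (a vowel) → -ul → *fogeul*.

fogeul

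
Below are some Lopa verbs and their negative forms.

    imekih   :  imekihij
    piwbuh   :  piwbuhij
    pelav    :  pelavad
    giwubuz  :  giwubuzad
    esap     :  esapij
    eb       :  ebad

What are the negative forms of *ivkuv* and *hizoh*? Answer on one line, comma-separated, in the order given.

ivkuvad, hizohij

The pattern is voicing of the final consonant: -ij when the stem ends in a voiceless consonant (*imekih*, *piwbuh*, *esap*); -ad when the stem ends in a voiced consonant (*pelav*, *giwubuz*, *eb*).
Since the final consonant of *ivkuv* is /v/ (voiced), it takes -ad, giving *ivkuvad*.
*hizoh*: final consonant = /h/, voiceless → -ij → *hizohij*.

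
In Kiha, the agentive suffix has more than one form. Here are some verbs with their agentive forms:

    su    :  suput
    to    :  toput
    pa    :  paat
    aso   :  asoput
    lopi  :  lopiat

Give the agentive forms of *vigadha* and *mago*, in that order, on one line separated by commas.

vigadhaat, magoput

The pattern is rounding harmony: -put when the last vowel of the stem is a rounded vowel (*su*, *to*, *aso*); -at when the last vowel of the stem is an unrounded vowel (*pa*, *lopi*).
The last vowel of *vigadha* is /a/, which is an unrounded vowel, so the suffix is -at, giving *vigadhaat*.
*mago* — last vowel /o/ (a rounded vowel) → -put → *magoput*.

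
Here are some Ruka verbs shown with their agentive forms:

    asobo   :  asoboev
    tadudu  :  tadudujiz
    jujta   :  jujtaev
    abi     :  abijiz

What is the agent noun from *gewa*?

The alternation tracks the last vowel of the stem — -jiz when the last vowel of the stem is a high vowel (*tadudu*, *abi*); -ev when the last vowel of the stem is a non-high vowel (*asobo*, *jujta*).
The last vowel of *gewa* is /a/, which is a non-high vowel, so the suffix is -ev, giving *gewaev*.

gewaev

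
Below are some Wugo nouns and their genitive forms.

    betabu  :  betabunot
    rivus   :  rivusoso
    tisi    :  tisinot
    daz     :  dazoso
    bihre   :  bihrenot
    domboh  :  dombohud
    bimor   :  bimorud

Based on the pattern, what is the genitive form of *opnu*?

The suffix is conditioned by the final sound: -oso when the stem ends in a sibilant (*rivus*, *daz*); -ud when the stem ends in a non-sibilant consonant (*domboh*, *bimor*); -not when the stem ends in a vowel (*betabu*, *tisi*, *bihre*).
The final sound of *opnu* is /u/, which is a vowel, so the suffix is -not, giving *opnunot*.

opnunot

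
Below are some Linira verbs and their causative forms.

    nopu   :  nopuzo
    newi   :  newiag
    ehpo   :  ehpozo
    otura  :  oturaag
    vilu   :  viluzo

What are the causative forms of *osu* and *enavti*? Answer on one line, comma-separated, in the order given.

Looking at the last vowel of each stem: -zo when the last vowel of the stem is a rounded vowel (*nopu*, *ehpo*, *vilu*); -ag when the last vowel of the stem is an unrounded vowel (*newi*, *otura*).
*osu*: last vowel = /u/, a rounded vowel → -zo → *osuzo*.
The last vowel of *enavti* is /i/, which is an unrounded vowel, so the suffix is -ag, giving *enavtiag*.

osuzo, enavtiag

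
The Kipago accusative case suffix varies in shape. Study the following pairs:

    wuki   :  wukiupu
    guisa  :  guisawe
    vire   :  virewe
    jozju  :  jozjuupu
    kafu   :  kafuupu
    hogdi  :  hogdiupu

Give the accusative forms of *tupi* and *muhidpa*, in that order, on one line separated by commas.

Looking at the last vowel of each stem: -upu when the last vowel of the stem is a high vowel (*wuki*, *jozju*, *kafu*, *hogdi*); -we when the last vowel of the stem is a non-high vowel (*guisa*, *vire*).
*tupi* — last vowel /i/ (a high vowel) → -upu → *tupiupu*.
Since the last vowel of *muhidpa* is /a/ (a non-high vowel), it takes -we, giving *muhidpawe*.

tupiupu, muhidpawe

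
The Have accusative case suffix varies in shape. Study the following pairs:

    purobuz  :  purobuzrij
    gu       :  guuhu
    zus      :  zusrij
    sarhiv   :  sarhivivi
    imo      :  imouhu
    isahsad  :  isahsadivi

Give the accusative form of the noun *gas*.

The pattern is sibilance of the final sound: -rij when the stem ends in a sibilant (*purobuz*, *zus*); -ivi when the stem ends in a non-sibilant consonant (*sarhiv*, *isahsad*); -uhu when the stem ends in a vowel (*gu*, *imo*).
The final sound of *gas* is /s/, which is a sibilant, so the suffix is -rij, giving *gasrij*.

gasrij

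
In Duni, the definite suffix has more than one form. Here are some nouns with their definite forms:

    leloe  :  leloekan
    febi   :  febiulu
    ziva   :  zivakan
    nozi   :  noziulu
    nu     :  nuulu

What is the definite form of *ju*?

juulu

The pattern is height harmony: -ulu when the last vowel of the stem is a high vowel (*febi*, *nozi*, *nu*); -kan when the last vowel of the stem is a non-high vowel (*leloe*, *ziva*).
Since the last vowel of *ju* is /u/ (a high vowel), it takes -ulu, giving *juulu*.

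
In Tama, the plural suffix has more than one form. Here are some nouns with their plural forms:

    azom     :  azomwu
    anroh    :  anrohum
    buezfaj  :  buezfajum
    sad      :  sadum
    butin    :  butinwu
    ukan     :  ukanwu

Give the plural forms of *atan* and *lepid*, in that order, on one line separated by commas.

The suffix is conditioned by the final consonant: -wu when the stem ends in a nasal (*azom*, *butin*, *ukan*); -um when the stem ends in a non-nasal consonant (*anroh*, *buezfaj*, *sad*).
*atan*: final consonant = /n/, a nasal → -wu → *atanwu*.
*lepid*: final consonant = /d/, non-nasal → -um → *lepidum*.

atanwu, lepidum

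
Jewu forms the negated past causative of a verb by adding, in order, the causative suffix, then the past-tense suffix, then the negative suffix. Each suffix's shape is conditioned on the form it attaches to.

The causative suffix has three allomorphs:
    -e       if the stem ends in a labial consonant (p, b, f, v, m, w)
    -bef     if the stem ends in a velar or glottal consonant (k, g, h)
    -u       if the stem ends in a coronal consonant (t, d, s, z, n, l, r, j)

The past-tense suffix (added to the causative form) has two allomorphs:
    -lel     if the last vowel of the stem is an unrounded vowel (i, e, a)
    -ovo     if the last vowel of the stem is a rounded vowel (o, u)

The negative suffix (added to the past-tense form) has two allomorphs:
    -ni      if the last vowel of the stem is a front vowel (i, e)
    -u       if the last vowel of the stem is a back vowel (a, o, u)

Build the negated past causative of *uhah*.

uhahbeflelni

The final consonant of *uhah* is /h/, which is velar/glottal, so the causative suffix is -bef, giving *uhahbef*.
The causative form *uhahbef* — last vowel /e/ (an unrounded vowel) → -lel → *uhahbeflel*.
Since the last vowel of the past-tense form *uhahbeflel* is /e/ (a front vowel), it takes -ni, giving *uhahbeflelni*.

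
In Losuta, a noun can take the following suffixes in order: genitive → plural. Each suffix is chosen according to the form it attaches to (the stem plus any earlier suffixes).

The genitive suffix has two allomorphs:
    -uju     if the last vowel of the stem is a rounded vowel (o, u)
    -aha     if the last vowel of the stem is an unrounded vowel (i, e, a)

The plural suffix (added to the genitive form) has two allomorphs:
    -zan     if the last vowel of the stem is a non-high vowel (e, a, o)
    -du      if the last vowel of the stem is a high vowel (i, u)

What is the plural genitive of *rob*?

*rob* — last vowel /o/ (a rounded vowel) → -uju → *robuju*.
The last vowel of the genitive form *robuju* is /u/, which is a high vowel, so the plural suffix is -du, giving *robujudu*.

robujudu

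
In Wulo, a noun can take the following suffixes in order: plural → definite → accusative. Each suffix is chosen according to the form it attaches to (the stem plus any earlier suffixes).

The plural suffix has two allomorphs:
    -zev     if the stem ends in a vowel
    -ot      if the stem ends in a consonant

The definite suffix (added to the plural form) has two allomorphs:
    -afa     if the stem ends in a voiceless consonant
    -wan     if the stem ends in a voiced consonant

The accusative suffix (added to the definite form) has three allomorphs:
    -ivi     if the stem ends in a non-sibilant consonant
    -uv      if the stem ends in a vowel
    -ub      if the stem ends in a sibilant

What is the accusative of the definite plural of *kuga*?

kugazevwanivi

*kuga* — final sound /a/ (a vowel) → -zev → *kugazev*.
The final consonant of the plural form *kugazev* is /v/, which is voiced, so the definite suffix is -wan, giving *kugazevwan*.
The final sound of the definite form *kugazevwan* is /n/, which is a non-sibilant consonant, so the accusative suffix is -ivi, giving *kugazevwanivi*.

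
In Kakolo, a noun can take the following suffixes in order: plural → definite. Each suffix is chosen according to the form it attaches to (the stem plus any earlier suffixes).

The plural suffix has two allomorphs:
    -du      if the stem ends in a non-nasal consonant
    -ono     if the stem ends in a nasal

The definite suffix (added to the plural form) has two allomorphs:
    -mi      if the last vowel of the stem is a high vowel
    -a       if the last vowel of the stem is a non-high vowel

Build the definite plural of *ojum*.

*ojum*: final consonant = /m/, a nasal → -ono → *ojumono*.
Since the last vowel of the plural form *ojumono* is /o/ (a non-high vowel), it takes -a, giving *ojumonoa*.

ojumonoa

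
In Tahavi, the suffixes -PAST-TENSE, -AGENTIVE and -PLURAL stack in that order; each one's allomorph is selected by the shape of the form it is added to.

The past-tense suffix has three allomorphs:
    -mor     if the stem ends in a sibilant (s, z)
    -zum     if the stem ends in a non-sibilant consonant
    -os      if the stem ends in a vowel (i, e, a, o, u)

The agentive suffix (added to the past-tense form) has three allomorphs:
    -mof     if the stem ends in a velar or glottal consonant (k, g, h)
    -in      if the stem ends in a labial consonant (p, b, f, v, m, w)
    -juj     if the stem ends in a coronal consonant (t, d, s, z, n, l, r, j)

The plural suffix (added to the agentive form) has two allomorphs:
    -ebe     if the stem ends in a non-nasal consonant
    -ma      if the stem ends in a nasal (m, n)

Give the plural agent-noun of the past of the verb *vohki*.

vohkiosjujebe

*vohki* — final sound /i/ (a vowel) → -os → *vohkios*.
Since the final consonant of the past-tense form *vohkios* is /s/ (coronal), it takes -juj, giving *vohkiosjuj*.
The agentive form *vohkiosjuj*: final consonant = /j/, non-nasal → -ebe → *vohkiosjujebe*.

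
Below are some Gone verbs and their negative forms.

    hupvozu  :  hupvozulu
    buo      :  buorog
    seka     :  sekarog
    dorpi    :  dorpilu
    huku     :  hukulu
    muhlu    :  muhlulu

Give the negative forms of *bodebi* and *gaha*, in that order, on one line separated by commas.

bodebilu, gaharog

The suffix is conditioned by the last vowel: -lu when the last vowel of the stem is a high vowel (*hupvozu*, *dorpi*, *huku*, *muhlu*); -rog when the last vowel of the stem is a non-high vowel (*buo*, *seka*).
The last vowel of *bodebi* is /i/, which is a high vowel, so the suffix is -lu, giving *bodebilu*.
*gaha* — last vowel /a/ (a non-high vowel) → -rog → *gaharog*.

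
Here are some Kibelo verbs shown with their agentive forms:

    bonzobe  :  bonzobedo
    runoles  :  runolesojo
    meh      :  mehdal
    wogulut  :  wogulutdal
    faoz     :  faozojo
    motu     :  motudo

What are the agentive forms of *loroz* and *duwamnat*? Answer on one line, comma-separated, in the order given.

lorozojo, duwamnatdal

The alternation tracks the final sound of the stem — -ojo when the stem ends in a sibilant (*runoles*, *faoz*); -dal when the stem ends in a non-sibilant consonant (*meh*, *wogulut*); -do when the stem ends in a vowel (*bonzobe*, *motu*).
Since the final sound of *loroz* is /z/ (a sibilant), it takes -ojo, giving *lorozojo*.
The final sound of *duwamnat* is /t/, which is a non-sibilant consonant, so the suffix is -dal, giving *duwamnatdal*.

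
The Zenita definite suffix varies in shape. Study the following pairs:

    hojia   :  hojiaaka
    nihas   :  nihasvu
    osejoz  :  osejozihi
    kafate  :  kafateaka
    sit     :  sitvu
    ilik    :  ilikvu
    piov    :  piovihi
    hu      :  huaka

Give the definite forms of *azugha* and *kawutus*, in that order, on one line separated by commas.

azughaaka, kawutusvu

Looking at the final sound of each stem: -vu when the stem ends in a voiceless consonant (*nihas*, *sit*, *ilik*); -ihi when the stem ends in a voiced consonant (*osejoz*, *piov*); -aka when the stem ends in a vowel (*hojia*, *kafate*, *hu*).
*azugha* — final sound /a/ (a vowel) → -aka → *azughaaka*.
*kawutus* — final sound /s/ (a voiceless consonant) → -vu → *kawutusvu*.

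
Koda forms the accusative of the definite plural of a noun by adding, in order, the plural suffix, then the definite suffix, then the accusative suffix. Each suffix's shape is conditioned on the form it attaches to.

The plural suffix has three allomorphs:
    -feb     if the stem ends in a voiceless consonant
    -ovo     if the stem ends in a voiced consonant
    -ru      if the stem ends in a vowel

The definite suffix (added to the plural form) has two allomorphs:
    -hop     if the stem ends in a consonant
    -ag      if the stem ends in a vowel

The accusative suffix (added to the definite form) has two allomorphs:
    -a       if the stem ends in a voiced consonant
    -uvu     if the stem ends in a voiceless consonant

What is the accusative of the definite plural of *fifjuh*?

fifjuhfebhopuvu

*fifjuh*: final sound = /h/, a voiceless consonant → -feb → *fifjuhfeb*.
The plural form *fifjuhfeb* — final sound /b/ (a consonant) → -hop → *fifjuhfebhop*.
Since the final consonant of the definite form *fifjuhfebhop* is /p/ (voiceless), it takes -uvu, giving *fifjuhfebhopuvu*.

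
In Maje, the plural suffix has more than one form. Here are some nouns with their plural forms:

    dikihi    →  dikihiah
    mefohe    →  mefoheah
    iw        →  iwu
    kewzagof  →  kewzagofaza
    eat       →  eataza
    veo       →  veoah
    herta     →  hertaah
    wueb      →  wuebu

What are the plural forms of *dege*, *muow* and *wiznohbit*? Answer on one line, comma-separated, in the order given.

Looking at the final sound of each stem: -aza when the stem ends in a voiceless consonant (*kewzagof*, *eat*); -u when the stem ends in a voiced consonant (*iw*, *wueb*); -ah when the stem ends in a vowel (*dikihi*, *mefohe*, *veo*, *herta*).
The final sound of *dege* is /e/, which is a vowel, so the suffix is -ah, giving *degeah*.
The final sound of *muow* is /w/, which is a voiced consonant, so the suffix is -u, giving *muowu*.
*wiznohbit* — final sound /t/ (a voiceless consonant) → -aza → *wiznohbitaza*.

degeah, muowu, wiznohbitaza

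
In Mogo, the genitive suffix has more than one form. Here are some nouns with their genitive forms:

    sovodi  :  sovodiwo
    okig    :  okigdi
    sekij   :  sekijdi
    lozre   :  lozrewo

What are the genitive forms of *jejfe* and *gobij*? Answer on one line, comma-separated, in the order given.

The alternation tracks the final sound of the stem — -di when the stem ends in a consonant (*okig*, *sekij*); -wo when the stem ends in a vowel (*sovodi*, *lozre*).
*jejfe* — final sound /e/ (a vowel) → -wo → *jejfewo*.
The final sound of *gobij* is /j/, which is a consonant, so the suffix is -di, giving *gobijdi*.

jejfewo, gobijdi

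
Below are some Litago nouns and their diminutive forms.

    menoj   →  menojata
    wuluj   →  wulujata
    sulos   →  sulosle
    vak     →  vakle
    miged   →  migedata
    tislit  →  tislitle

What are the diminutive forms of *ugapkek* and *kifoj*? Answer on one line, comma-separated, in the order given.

Looking at the final consonant of each stem: -le when the stem ends in a voiceless consonant (*sulos*, *vak*, *tislit*); -ata when the stem ends in a voiced consonant (*menoj*, *wuluj*, *miged*).
The final consonant of *ugapkek* is /k/, which is voiceless, so the suffix is -le, giving *ugapkekle*.
*kifoj* — final consonant /j/ (voiced) → -ata → *kifojata*.

ugapkekle, kifojata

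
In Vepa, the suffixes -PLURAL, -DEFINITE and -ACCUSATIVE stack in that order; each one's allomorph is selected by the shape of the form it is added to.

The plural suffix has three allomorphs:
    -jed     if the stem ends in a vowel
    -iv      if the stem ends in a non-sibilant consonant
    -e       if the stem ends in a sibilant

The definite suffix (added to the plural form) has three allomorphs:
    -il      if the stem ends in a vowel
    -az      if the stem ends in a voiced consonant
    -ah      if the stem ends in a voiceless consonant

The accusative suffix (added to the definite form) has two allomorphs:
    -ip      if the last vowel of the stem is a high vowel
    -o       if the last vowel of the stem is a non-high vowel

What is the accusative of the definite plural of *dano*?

*dano* — final sound /o/ (a vowel) → -jed → *danojed*.
The final sound of the plural form *danojed* is /d/, which is a voiced consonant, so the definite suffix is -az, giving *danojedaz*.
The last vowel of the definite form *danojedaz* is /a/, which is a non-high vowel, so the accusative suffix is -o, giving *danojedazo*.

danojedazo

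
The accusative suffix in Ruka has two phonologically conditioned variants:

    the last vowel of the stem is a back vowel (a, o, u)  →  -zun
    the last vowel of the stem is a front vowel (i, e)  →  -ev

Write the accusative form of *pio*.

piozun

Since the last vowel of *pio* is /o/ (a back vowel), it takes -zun, giving *piozun*.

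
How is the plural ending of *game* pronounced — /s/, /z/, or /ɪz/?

/z/

The stem *game* ends in a voiced non-sibilant sound.
The plural suffix surfaces as /ɪz/ after sibilants, /s/ after other voiceless consonants, and /z/ after other voiced sounds.
So the plural -s on *game* is pronounced /z/.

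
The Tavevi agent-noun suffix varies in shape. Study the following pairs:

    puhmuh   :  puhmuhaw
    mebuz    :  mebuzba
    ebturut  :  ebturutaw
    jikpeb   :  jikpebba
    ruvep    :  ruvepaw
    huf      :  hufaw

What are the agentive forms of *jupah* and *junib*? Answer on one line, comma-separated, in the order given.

The suffix is conditioned by the final consonant: -aw when the stem ends in a voiceless consonant (*puhmuh*, *ebturut*, *ruvep*, *huf*); -ba when the stem ends in a voiced consonant (*mebuz*, *jikpeb*).
Since the final consonant of *jupah* is /h/ (voiceless), it takes -aw, giving *jupahaw*.
The final consonant of *junib* is /b/, which is voiced, so the suffix is -ba, giving *junibba*.

jupahaw, junibba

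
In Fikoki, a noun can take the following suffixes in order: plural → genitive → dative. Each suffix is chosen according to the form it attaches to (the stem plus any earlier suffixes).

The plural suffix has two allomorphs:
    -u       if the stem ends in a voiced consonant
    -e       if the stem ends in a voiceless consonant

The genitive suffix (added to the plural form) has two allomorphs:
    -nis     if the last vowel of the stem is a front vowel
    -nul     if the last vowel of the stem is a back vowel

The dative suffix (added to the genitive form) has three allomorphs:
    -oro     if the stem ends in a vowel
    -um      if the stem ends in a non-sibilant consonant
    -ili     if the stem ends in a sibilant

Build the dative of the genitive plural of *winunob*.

*winunob* — final consonant /b/ (voiced) → -u → *winunobu*.
The plural form *winunobu*: last vowel = /u/, a back vowel → -nul → *winunobunul*.
The final sound of the genitive form *winunobunul* is /l/, which is a non-sibilant consonant, so the dative suffix is -um, giving *winunobunulum*.

winunobunulum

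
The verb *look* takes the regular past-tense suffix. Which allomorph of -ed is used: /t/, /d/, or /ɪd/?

The stem *look* ends in a voiceless consonant other than /t/.
The -ed suffix is realized as /ɪd/ after /t, d/; as /t/ after other voiceless consonants; and as /d/ after other voiced sounds.
So -ed on *look* is pronounced /t/.

/t/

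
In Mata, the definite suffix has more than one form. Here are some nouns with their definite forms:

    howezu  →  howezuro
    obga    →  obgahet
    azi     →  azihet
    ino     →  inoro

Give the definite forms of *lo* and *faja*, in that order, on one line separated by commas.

Looking at the last vowel of each stem: -ro when the last vowel of the stem is a rounded vowel (*howezu*, *ino*); -het when the last vowel of the stem is an unrounded vowel (*obga*, *azi*).
Since the last vowel of *lo* is /o/ (a rounded vowel), it takes -ro, giving *loro*.
The last vowel of *faja* is /a/, which is an unrounded vowel, so the suffix is -het, giving *fajahet*.

loro, fajahet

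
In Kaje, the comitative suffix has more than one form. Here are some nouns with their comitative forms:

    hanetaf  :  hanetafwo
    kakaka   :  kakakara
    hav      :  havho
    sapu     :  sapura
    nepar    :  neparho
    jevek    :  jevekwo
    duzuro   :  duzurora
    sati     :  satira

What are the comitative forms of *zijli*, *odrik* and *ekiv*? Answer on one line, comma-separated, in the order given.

zijlira, odrikwo, ekivho

The alternation tracks the final sound of the stem — -wo when the stem ends in a voiceless consonant (*hanetaf*, *jevek*); -ho when the stem ends in a voiced consonant (*hav*, *nepar*); -ra when the stem ends in a vowel (*kakaka*, *sapu*, *duzuro*, *sati*).
The final sound of *zijli* is /i/, which is a vowel, so the suffix is -ra, giving *zijlira*.
The final sound of *odrik* is /k/, which is a voiceless consonant, so the suffix is -wo, giving *odrikwo*.
Since the final sound of *ekiv* is /v/ (a voiced consonant), it takes -ho, giving *ekivho*.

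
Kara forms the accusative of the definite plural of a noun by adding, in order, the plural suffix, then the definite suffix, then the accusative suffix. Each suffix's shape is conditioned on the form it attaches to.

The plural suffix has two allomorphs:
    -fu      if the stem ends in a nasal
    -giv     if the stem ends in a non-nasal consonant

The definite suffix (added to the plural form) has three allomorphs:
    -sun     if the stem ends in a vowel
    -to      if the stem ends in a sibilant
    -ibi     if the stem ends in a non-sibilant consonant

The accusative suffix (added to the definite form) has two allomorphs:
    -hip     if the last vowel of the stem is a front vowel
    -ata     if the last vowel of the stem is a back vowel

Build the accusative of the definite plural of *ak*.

Since the final consonant of *ak* is /k/ (non-nasal), it takes -giv, giving *akgiv*.
The plural form *akgiv*: final sound = /v/, a non-sibilant consonant → -ibi → *akgivibi*.
The definite form *akgivibi* — last vowel /i/ (a front vowel) → -hip → *akgivibihip*.

akgivibihip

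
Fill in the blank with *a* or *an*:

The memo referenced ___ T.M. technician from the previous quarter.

The indefinite article is chosen by the initial *sound* of the following word, not its spelling.
The initialism *T.M.* is read letter by letter; the first letter, T, is pronounced /tiː/, which begins with a consonant sound.
So the article is *a*: The memo referenced a T.M. technician from the previous quarter.

a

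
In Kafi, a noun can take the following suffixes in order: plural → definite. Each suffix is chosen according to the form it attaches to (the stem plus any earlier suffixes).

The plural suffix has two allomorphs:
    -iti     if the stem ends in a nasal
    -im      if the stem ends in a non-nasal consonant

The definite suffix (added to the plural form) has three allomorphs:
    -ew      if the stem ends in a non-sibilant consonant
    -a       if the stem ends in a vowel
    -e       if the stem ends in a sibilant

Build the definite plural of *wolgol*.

*wolgol*: final consonant = /l/, non-nasal → -im → *wolgolim*.
The plural form *wolgolim* — final sound /m/ (a non-sibilant consonant) → -ew → *wolgolimew*.

wolgolimew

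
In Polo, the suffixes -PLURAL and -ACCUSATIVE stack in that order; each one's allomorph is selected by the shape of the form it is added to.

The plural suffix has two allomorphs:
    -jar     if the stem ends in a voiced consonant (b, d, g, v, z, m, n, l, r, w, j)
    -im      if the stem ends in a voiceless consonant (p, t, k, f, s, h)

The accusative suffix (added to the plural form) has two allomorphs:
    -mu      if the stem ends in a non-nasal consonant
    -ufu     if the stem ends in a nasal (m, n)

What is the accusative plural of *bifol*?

*bifol*: final consonant = /l/, voiced → -jar → *bifoljar*.
The final consonant of the plural form *bifoljar* is /r/, which is non-nasal, so the accusative suffix is -mu, giving *bifoljarmu*.

bifoljarmu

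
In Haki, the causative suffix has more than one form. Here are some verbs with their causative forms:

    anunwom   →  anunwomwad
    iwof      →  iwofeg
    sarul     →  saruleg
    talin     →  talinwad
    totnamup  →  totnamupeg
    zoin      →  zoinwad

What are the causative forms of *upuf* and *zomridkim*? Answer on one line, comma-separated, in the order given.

The suffix is conditioned by the final consonant: -wad when the stem ends in a nasal (*anunwom*, *talin*, *zoin*); -eg when the stem ends in a non-nasal consonant (*iwof*, *sarul*, *totnamup*).
*upuf*: final consonant = /f/, non-nasal → -eg → *upufeg*.
*zomridkim* — final consonant /m/ (a nasal) → -wad → *zomridkimwad*.

upufeg, zomridkimwad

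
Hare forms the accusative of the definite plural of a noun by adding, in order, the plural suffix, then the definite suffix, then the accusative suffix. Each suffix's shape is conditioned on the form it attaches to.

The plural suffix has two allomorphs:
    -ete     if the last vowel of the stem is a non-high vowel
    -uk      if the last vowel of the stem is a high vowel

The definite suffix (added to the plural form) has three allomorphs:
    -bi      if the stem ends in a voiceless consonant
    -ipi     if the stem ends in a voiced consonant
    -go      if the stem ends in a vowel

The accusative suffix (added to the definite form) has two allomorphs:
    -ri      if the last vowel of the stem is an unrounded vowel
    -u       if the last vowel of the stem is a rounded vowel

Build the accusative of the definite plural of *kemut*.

kemutukbiri

*kemut* — last vowel /u/ (a high vowel) → -uk → *kemutuk*.
The plural form *kemutuk*: final sound = /k/, a voiceless consonant → -bi → *kemutukbi*.
The definite form *kemutukbi*: last vowel = /i/, an unrounded vowel → -ri → *kemutukbiri*.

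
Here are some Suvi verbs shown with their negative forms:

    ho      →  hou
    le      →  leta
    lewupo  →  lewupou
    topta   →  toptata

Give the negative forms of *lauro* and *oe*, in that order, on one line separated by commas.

The suffix is conditioned by the last vowel: -u when the last vowel of the stem is a rounded vowel (*ho*, *lewupo*); -ta when the last vowel of the stem is an unrounded vowel (*le*, *topta*).
The last vowel of *lauro* is /o/, which is a rounded vowel, so the suffix is -u, giving *laurou*.
Since the last vowel of *oe* is /e/ (an unrounded vowel), it takes -ta, giving *oeta*.

laurou, oeta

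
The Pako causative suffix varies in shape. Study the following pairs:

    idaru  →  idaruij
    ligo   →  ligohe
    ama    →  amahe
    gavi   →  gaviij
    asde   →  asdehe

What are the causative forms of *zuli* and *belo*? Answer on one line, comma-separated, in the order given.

The pattern is height harmony: -ij when the last vowel of the stem is a high vowel (*idaru*, *gavi*); -he when the last vowel of the stem is a non-high vowel (*ligo*, *ama*, *asde*).
*zuli*: last vowel = /i/, a high vowel → -ij → *zuliij*.
*belo*: last vowel = /o/, a non-high vowel → -he → *belohe*.

zuliij, belohe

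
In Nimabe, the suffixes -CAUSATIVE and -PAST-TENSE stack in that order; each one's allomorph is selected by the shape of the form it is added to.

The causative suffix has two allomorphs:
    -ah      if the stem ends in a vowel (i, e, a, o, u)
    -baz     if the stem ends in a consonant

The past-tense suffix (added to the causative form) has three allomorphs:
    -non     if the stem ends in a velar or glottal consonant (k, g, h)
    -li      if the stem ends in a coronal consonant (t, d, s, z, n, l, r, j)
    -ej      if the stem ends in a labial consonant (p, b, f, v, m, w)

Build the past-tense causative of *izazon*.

*izazon*: final sound = /n/, a consonant → -baz → *izazonbaz*.
The causative form *izazonbaz* — final consonant /z/ (coronal) → -li → *izazonbazli*.

izazonbazli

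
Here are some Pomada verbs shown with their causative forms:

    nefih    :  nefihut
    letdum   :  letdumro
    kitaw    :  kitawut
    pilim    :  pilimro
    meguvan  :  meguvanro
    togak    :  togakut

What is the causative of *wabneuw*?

wabneuwut

Looking at the final consonant of each stem: -ro when the stem ends in a nasal (*letdum*, *pilim*, *meguvan*); -ut when the stem ends in a non-nasal consonant (*nefih*, *kitaw*, *togak*).
*wabneuw* — final consonant /w/ (non-nasal) → -ut → *wabneuwut*.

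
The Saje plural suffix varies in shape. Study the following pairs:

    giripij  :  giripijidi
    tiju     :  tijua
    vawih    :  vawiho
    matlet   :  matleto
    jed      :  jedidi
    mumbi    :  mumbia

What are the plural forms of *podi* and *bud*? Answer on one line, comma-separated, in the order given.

Looking at the final sound of each stem: -o when the stem ends in a voiceless consonant (*vawih*, *matlet*); -idi when the stem ends in a voiced consonant (*giripij*, *jed*); -a when the stem ends in a vowel (*tiju*, *mumbi*).
The final sound of *podi* is /i/, which is a vowel, so the suffix is -a, giving *podia*.
Since the final sound of *bud* is /d/ (a voiced consonant), it takes -idi, giving *budidi*.

podia, budidi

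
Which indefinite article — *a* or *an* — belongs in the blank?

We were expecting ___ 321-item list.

a

The indefinite article is chosen by the initial *sound* of the following word, not its spelling.
The number *321* is spoken "three hundred …", beginning with /θriː/ — a consonant sound.
So the article is *a*: We were expecting a 321-item list.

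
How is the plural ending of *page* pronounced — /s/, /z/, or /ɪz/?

/ɪz/

The stem *page* ends in a sibilant (/s, z, ʃ, ʒ, tʃ, dʒ/).
The plural suffix surfaces as /ɪz/ after sibilants, /s/ after other voiceless consonants, and /z/ after other voiced sounds.
So the plural -s on *page* is pronounced /ɪz/.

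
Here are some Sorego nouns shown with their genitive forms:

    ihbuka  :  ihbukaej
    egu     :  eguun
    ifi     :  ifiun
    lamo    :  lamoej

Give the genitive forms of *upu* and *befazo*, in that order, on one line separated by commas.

The pattern is height harmony: -un when the last vowel of the stem is a high vowel (*egu*, *ifi*); -ej when the last vowel of the stem is a non-high vowel (*ihbuka*, *lamo*).
The last vowel of *upu* is /u/, which is a high vowel, so the suffix is -un, giving *upuun*.
*befazo*: last vowel = /o/, a non-high vowel → -ej → *befazoej*.

upuun, befazoej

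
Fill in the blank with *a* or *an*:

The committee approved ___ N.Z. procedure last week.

an

The indefinite article is chosen by the initial *sound* of the following word, not its spelling.
The initialism *N.Z.* is read letter by letter; the first letter, N, is pronounced /ɛn/, which begins with a vowel sound.
So the article is *an*: The committee approved an N.Z. procedure last week.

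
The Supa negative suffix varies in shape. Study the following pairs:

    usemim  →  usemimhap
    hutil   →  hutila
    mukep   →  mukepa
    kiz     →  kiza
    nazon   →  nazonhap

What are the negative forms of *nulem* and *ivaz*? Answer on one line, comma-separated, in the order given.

nulemhap, ivaza

The pattern is nasality of the final consonant: -hap when the stem ends in a nasal (*usemim*, *nazon*); -a when the stem ends in a non-nasal consonant (*hutil*, *mukep*, *kiz*).
The final consonant of *nulem* is /m/, which is a nasal, so the suffix is -hap, giving *nulemhap*.
*ivaz*: final consonant = /z/, non-nasal → -a → *ivaza*.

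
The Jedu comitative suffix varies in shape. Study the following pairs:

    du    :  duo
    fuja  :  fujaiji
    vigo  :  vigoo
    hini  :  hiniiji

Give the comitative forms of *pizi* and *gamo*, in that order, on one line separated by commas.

piziiji, gamoo

The alternation tracks the last vowel of the stem — -o when the last vowel of the stem is a rounded vowel (*du*, *vigo*); -iji when the last vowel of the stem is an unrounded vowel (*fuja*, *hini*).
*pizi* — last vowel /i/ (an unrounded vowel) → -iji → *piziiji*.
Since the last vowel of *gamo* is /o/ (a rounded vowel), it takes -o, giving *gamoo*.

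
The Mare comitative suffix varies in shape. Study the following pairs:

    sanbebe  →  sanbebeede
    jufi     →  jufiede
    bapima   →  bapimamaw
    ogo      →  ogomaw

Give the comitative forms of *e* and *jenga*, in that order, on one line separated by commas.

Looking at the last vowel of each stem: -ede when the last vowel of the stem is a front vowel (*sanbebe*, *jufi*); -maw when the last vowel of the stem is a back vowel (*bapima*, *ogo*).
Since the last vowel of *e* is /e/ (a front vowel), it takes -ede, giving *eede*.
Since the last vowel of *jenga* is /a/ (a back vowel), it takes -maw, giving *jengamaw*.

eede, jengamaw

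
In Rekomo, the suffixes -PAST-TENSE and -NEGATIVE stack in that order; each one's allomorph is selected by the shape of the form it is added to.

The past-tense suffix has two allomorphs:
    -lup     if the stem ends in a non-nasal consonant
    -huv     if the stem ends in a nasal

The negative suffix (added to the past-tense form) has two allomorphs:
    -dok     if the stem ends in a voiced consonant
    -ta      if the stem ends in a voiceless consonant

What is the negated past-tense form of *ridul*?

ridullupta

*ridul* — final consonant /l/ (non-nasal) → -lup → *ridullup*.
Since the final consonant of the past-tense form *ridullup* is /p/ (voiceless), it takes -ta, giving *ridullupta*.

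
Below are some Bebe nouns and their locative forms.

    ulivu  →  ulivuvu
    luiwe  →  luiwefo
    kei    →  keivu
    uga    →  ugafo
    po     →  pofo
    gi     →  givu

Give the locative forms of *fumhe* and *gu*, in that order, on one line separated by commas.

fumhefo, guvu

The alternation tracks the last vowel of the stem — -vu when the last vowel of the stem is a high vowel (*ulivu*, *kei*, *gi*); -fo when the last vowel of the stem is a non-high vowel (*luiwe*, *uga*, *po*).
Since the last vowel of *fumhe* is /e/ (a non-high vowel), it takes -fo, giving *fumhefo*.
Since the last vowel of *gu* is /u/ (a high vowel), it takes -vu, giving *guvu*.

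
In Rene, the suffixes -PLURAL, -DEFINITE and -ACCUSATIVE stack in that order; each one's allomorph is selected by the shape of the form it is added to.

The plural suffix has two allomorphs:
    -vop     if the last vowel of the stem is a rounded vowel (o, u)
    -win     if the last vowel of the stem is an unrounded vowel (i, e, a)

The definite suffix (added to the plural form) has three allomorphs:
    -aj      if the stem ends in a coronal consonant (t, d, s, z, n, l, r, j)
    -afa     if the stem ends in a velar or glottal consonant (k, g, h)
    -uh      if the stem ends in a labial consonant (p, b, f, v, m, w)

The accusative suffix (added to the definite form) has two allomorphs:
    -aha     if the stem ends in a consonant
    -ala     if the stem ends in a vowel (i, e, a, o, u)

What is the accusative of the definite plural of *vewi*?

vewiwinajaha

*vewi* — last vowel /i/ (an unrounded vowel) → -win → *vewiwin*.
The final consonant of the plural form *vewiwin* is /n/, which is coronal, so the definite suffix is -aj, giving *vewiwinaj*.
Since the final sound of the definite form *vewiwinaj* is /j/ (a consonant), it takes -aha, giving *vewiwinajaha*.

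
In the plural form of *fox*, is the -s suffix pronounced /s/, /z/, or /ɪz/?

/ɪz/

The stem *fox* ends in a sibilant (/s, z, ʃ, ʒ, tʃ, dʒ/).
The plural suffix surfaces as /ɪz/ after sibilants, /s/ after other voiceless consonants, and /z/ after other voiced sounds.
So the plural -s on *fox* is pronounced /ɪz/.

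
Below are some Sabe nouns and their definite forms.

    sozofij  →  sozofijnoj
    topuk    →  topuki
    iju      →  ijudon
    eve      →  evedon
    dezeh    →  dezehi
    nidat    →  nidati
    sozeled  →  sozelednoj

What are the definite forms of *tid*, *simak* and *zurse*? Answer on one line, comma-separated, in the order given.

The pattern is voicing of the final sound: -i when the stem ends in a voiceless consonant (*topuk*, *dezeh*, *nidat*); -noj when the stem ends in a voiced consonant (*sozofij*, *sozeled*); -don when the stem ends in a vowel (*iju*, *eve*).
*tid*: final sound = /d/, a voiced consonant → -noj → *tidnoj*.
Since the final sound of *simak* is /k/ (a voiceless consonant), it takes -i, giving *simaki*.
The final sound of *zurse* is /e/, which is a vowel, so the suffix is -don, giving *zursedon*.

tidnoj, simaki, zursedon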